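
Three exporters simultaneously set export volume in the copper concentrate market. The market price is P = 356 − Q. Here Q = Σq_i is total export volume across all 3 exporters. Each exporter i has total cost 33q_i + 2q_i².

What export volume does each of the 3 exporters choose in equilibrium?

40.375

A representative exporter's profit is π_i = q_i(356 − Q) − 33q_i − 2q_i², with Q = q_i + Σ_{j≠i} q_j.
First-order condition: 323 − 6q_i − Σ_{j≠i} q_j = 0.
With identical exporters, set every q_j = q: then 323 − 6q − 2q = 0, i.e. q = 323/8 = 40.375.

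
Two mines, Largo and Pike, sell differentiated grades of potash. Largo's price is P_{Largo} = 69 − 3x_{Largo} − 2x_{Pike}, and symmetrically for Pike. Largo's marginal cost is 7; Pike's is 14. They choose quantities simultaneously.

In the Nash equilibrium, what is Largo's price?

31.5625

Mine Largo's profit: π = x_{Largo}(69 − 3x_{Largo} − 2x_{Pike}) − 7x_{Largo}.
∂π/∂x_{Largo} = 62 − 6x_{Largo} − 2x_{Pike} = 0 ⇒ x_{Largo} = 31/3 − (1/3)x_{Pike}.
Similarly x_{Pike} = 55/6 − (1/3)x_{Largo}.
Plugging x_{Pike} into Largo's best response: x_{Largo} = 31/3 − (1/3)(55/6 − (1/3)x_{Largo}) ⇒ (8/9)x_{Largo} = 131/18, so x_{Largo} = 8.1875.
Then x_{Pike} = 55/6 − (1/3)·8.1875 = 6.4375.
P_{Largo} = 69 − 3·8.1875 − 2·6.4375 = 31.5625.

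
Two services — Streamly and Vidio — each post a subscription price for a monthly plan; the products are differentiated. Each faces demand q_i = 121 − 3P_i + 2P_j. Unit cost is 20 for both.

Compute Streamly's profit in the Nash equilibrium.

Streamly's profit: π = (P_{Streamly} − 20)(121 − 3P_{Streamly} + 2P_{Vidio}).
∂π/∂P_{Streamly} = 181 − 6P_{Streamly} + 2P_{Vidio} = 0 ⇒ P_{Streamly} = 181/6 + (1/3)P_{Vidio}.
The game is symmetric, so in equilibrium P_{Vidio} = P_{Streamly}: the reaction function gives (2/3)P_{Streamly} = 181/6, hence P_{Streamly} = 45.25.
q_{Streamly} = 121 − 3·45.25 + 2·45.25 = 75.75.
Profit = (45.25 − 20)·75.75 = 1912.6875.

1912.6875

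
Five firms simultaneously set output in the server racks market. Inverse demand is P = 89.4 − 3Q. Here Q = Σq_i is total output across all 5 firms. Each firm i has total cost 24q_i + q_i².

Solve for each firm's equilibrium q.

A representative firm's profit is π_i = q_i(89.4 − 3Q) − 24q_i − q_i², with Q = q_i + Σ_{j≠i} q_j.
First-order condition: 65.4 − 8q_i − 3Σ_{j≠i} q_j = 0.
With identical firms, set every q_j = q: then 65.4 − 8q − 12q = 0, i.e. q = 65.4/20 = 3.27.

3.27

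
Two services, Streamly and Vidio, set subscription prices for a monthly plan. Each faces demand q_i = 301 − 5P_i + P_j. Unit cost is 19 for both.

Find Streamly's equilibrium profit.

3125

Streamly's profit: π = (P_{Streamly} − 19)(301 − 5P_{Streamly} + P_{Vidio}).
∂π/∂P_{Streamly} = 396 − 10P_{Streamly} + P_{Vidio} = 0 ⇒ P_{Streamly} = 39.6 + 0.1P_{Vidio}.
By symmetry P_{Vidio} = P_{Streamly}; substituting into the reaction function, 0.9P_{Streamly} = 39.6 and P_{Streamly} = 44.
q_{Streamly} = 301 − 5·44 + 44 = 125.
Profit = (44 − 19)·125 = 3125.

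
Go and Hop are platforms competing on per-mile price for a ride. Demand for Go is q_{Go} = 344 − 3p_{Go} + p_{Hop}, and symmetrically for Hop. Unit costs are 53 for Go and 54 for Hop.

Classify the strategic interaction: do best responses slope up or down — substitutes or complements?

Go's profit: π = (p_{Go} − 53)(344 − 3p_{Go} + p_{Hop}).
∂π/∂p_{Go} = 503 − 6p_{Go} + p_{Hop} = 0 ⇒ p_{Go} = 503/6 + (1/6)p_{Hop}.
The best-response slope dp_{Go}/dp_{Hop} = 1/6 > 0: the reaction function is upward-sloping, so the choices are strategic complements.

strategic complements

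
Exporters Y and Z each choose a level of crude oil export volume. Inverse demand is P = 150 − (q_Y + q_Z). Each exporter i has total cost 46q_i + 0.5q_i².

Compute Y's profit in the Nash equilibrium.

Exporter Y's profit: π = q_Y(150 − (q_Y + q_Z)) − 46q_Y − 0.5q_Y².
∂π/∂q_Y = 104 − 3q_Y − q_Z = 0, so q_Y = 104/3 − (1/3)q_Z.
By symmetry q_Z = q_Y; substituting into the reaction function, (4/3)q_Y = 104/3 and q_Y = 26.
Price P = 150 − 52 = 98.
Y's profit: (98 − 46)·26 − 0.5(26)² = 1014.

1014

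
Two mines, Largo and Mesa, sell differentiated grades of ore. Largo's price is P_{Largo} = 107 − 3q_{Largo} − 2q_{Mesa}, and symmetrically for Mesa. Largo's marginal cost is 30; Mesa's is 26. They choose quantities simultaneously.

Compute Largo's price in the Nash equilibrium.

Mine Largo's profit: π = q_{Largo}(107 − 3q_{Largo} − 2q_{Mesa}) − 30q_{Largo}.
∂π/∂q_{Largo} = 77 − 6q_{Largo} − 2q_{Mesa} = 0 ⇒ q_{Largo} = 77/6 − (1/3)q_{Mesa}.
Similarly q_{Mesa} = 13.5 − (1/3)q_{Largo}.
Solving the two reaction functions simultaneously: (1 − (−1/3)(−1/3))q_{Largo} = 77/6 − (1/3)·13.5, so (8/9)q_{Largo} = 25/3 and q_{Largo} = 9.375.
Then q_{Mesa} = 13.5 − (1/3)·9.375 = 10.375.
P_{Largo} = 107 − 3·9.375 − 2·10.375 = 58.125.

58.125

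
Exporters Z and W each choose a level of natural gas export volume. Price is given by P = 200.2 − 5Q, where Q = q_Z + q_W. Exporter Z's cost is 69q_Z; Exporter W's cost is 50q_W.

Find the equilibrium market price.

Exporter Z's profit: π = q_Z(200.2 − 5(q_Z + q_W)) − 69q_Z.
∂π/∂q_Z = 131.2 − 10q_Z − 5q_W = 0, so q_Z = 13.12 − 0.5q_W.
By the same steps for W: q_W = 15.02 − 0.5q_Z.
Substituting the second reaction function into the first: q_Z = 13.12 − 0.5(15.02 − 0.5q_Z), which gives 0.75q_Z = 5.61 ⇒ q_Z = 7.48.
Then q_W = 15.02 − 0.5·7.48 = 11.28.
Equilibrium price: P = 200.2 − 5·18.76 = 106.4.

106.4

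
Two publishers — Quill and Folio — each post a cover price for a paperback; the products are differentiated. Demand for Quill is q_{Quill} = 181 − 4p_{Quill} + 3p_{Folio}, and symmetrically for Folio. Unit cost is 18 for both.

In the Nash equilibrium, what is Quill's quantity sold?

Quill's profit: π = (p_{Quill} − 18)(181 − 4p_{Quill} + 3p_{Folio}).
∂π/∂p_{Quill} = 253 − 8p_{Quill} + 3p_{Folio} = 0 ⇒ p_{Quill} = 31.625 + 0.375p_{Folio}.
Setting p_{Quill} = p_{Folio} in the reaction function: p_{Quill} = 31.625 + 0.375p_{Quill}, so p_{Quill} = 31.625 / 0.625 = 50.6.
q_{Quill} = 181 − 4·50.6 + 3·50.6 = 130.4.

130.4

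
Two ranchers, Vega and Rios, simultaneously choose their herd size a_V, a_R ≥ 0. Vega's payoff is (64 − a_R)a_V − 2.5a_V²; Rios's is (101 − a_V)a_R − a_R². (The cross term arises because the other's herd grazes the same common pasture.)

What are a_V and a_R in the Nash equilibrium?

3, 49

Expanding Vega's payoff: 64a_V − a_Ra_V − 2.5a_V².
∂π/∂a_V = 64 − a_R − 5a_V = 0, so a_V = 12.8 − 0.2a_R.
Likewise for Rios: a_R = 50.5 − 0.5a_V.
Solving the two reaction functions simultaneously: (1 − (−0.2)(−0.5))a_V = 12.8 − 0.2·50.5, so 0.9a_V = 2.7 and a_V = 3.
Then a_R = 50.5 − 0.5·3 = 49.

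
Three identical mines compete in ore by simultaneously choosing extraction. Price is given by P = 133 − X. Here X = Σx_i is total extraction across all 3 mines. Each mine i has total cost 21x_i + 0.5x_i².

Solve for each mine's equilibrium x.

22.4

A representative mine's profit is π_i = x_i(133 − X) − 21x_i − 0.5x_i², with X = x_i + Σ_{j≠i} x_j.
First-order condition: 112 − 3x_i − Σ_{j≠i} x_j = 0.
With identical mines, set every x_j = x: then 112 − 3x − 2x = 0, i.e. x = 112/5 = 22.4.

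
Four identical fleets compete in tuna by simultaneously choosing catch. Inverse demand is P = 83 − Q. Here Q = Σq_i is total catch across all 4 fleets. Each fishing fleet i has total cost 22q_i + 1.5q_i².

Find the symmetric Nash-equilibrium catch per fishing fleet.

A representative fishing fleet's profit is π_i = q_i(83 − Q) − 22q_i − 1.5q_i², with Q = q_i + Σ_{j≠i} q_j.
First-order condition: 61 − 5q_i − Σ_{j≠i} q_j = 0.
Imposing symmetry (q_j = q for all j) turns Σ_{j≠i} q_j into 3q, so 61 = 8q and q = 7.625.

7.625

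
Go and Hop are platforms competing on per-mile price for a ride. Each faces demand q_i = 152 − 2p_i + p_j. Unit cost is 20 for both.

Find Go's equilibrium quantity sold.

88

Go's profit: π = (p_{Go} − 20)(152 − 2p_{Go} + p_{Hop}).
∂π/∂p_{Go} = 192 − 4p_{Go} + p_{Hop} = 0 ⇒ p_{Go} = 48 + 0.25p_{Hop}.
Setting p_{Go} = p_{Hop} in the reaction function: p_{Go} = 48 + 0.25p_{Go}, so p_{Go} = 48 / 0.75 = 64.
q_{Go} = 152 − 2·64 + 64 = 88.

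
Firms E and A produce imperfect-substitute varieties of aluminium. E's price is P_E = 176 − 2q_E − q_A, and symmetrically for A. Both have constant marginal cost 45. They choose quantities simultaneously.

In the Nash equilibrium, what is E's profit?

Firm E's profit: π = q_E(176 − 2q_E − q_A) − 45q_E.
∂π/∂q_E = 131 − 4q_E − q_A = 0 ⇒ q_E = 32.75 − 0.25q_A.
The game is symmetric, so in equilibrium q_A = q_E: the reaction function gives 1.25q_E = 32.75, hence q_E = 26.2.
P_E = 176 − 2·26.2 − 26.2 = 97.4.
Profit = (97.4 − 45)·26.2 = 1372.88.

1372.88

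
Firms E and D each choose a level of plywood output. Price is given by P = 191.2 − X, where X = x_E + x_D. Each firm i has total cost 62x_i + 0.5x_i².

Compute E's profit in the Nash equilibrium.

1564.935

Firm E's profit: π = x_E(191.2 − (x_E + x_D)) − 62x_E − 0.5x_E².
∂π/∂x_E = 129.2 − 3x_E − x_D = 0, so x_E = 646/15 − (1/3)x_D.
Setting x_E = x_D in the reaction function: x_E = 646/15 − (1/3)x_E, so x_E = (646/15) / (4/3) = 32.3.
Price P = 191.2 − 64.6 = 126.6.
E's profit: (126.6 − 62)·32.3 − 0.5(32.3)² = 1564.935.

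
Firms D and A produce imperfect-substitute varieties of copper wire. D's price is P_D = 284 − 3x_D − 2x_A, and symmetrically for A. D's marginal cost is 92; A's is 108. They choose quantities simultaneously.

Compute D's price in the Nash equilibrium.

Firm D's profit: π = x_D(284 − 3x_D − 2x_A) − 92x_D.
∂π/∂x_D = 192 − 6x_D − 2x_A = 0 ⇒ x_D = 32 − (1/3)x_A.
Similarly x_A = 88/3 − (1/3)x_D.
Substituting the second reaction function into the first: x_D = 32 − (1/3)(88/3 − (1/3)x_D), which gives (8/9)x_D = 200/9 ⇒ x_D = 25.
Then x_A = 88/3 − (1/3)·25 = 21.
P_D = 284 − 3·25 − 2·21 = 167.

167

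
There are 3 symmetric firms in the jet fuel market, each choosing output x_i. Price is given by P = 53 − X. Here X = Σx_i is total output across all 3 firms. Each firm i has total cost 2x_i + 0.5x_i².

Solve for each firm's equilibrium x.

A representative firm's profit is π_i = x_i(53 − X) − 2x_i − 0.5x_i², with X = x_i + Σ_{j≠i} x_j.
First-order condition: 51 − 3x_i − Σ_{j≠i} x_j = 0.
In a symmetric equilibrium every firm chooses the same x, so Σ_{j≠i} x_j = 2x. The condition becomes 51 − 5x = 0, giving x = 51/5 = 10.2.

10.2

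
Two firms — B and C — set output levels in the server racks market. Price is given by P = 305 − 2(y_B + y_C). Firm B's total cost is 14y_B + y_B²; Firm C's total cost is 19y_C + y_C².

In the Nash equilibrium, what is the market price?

Firm B's profit: π = y_B(305 − 2(y_B + y_C)) − 14y_B − y_B².
∂π/∂y_B = 291 − 6y_B − 2y_C = 0, so y_B = 48.5 − (1/3)y_C.
By the same steps for C: y_C = 143/3 − (1/3)y_B.
Substituting the second reaction function into the first: y_B = 48.5 − (1/3)(143/3 − (1/3)y_B), which gives (8/9)y_B = 587/18 ⇒ y_B = 36.6875.
Then y_C = 143/3 − (1/3)·36.6875 = 35.4375.
Equilibrium price: P = 305 − 2·72.125 = 160.75.

160.75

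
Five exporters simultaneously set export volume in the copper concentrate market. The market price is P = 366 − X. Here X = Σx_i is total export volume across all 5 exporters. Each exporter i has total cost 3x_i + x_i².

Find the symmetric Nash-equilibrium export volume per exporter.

45.375

A representative exporter's profit is π_i = x_i(366 − X) − 3x_i − x_i², with X = x_i + Σ_{j≠i} x_j.
First-order condition: 363 − 4x_i − Σ_{j≠i} x_j = 0.
In a symmetric equilibrium every exporter chooses the same x, so Σ_{j≠i} x_j = 4x. The condition becomes 363 − 8x = 0, giving x = 363/8 = 45.375.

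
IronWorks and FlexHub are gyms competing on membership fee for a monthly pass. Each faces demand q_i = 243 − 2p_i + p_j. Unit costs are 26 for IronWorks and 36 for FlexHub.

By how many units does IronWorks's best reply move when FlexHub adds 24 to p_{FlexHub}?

6

IronWorks's profit: π = (p_{IronWorks} − 26)(243 − 2p_{IronWorks} + p_{FlexHub}).
∂π/∂p_{IronWorks} = 295 − 4p_{IronWorks} + p_{FlexHub} = 0 ⇒ p_{IronWorks} = 73.75 + 0.25p_{FlexHub}.
The reaction-function slope is 0.25, so a 24-unit rise in p_{FlexHub} moves p_{IronWorks} by 0.25 × 24 = 6. IronWorks's best response rises — the actions are strategic complements.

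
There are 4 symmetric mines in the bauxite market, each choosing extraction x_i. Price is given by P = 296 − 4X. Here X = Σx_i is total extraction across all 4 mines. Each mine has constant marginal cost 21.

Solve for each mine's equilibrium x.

A representative mine's profit is π_i = x_i(296 − 4X) − 21x_i, with X = x_i + Σ_{j≠i} x_j.
First-order condition: 275 − 8x_i − 4Σ_{j≠i} x_j = 0.
Imposing symmetry (x_j = x for all j) turns Σ_{j≠i} x_j into 3x, so 275 = 20x and x = 13.75.

13.75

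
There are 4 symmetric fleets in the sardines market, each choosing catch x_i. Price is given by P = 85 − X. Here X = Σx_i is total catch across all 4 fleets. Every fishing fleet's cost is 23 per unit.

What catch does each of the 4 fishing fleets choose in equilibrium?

12.4

A representative fishing fleet's profit is π_i = x_i(85 − X) − 23x_i, with X = x_i + Σ_{j≠i} x_j.
First-order condition: 62 − 2x_i − Σ_{j≠i} x_j = 0.
In a symmetric equilibrium every fishing fleet chooses the same x, so Σ_{j≠i} x_j = 3x. The condition becomes 62 − 5x = 0, giving x = 62/5 = 12.4.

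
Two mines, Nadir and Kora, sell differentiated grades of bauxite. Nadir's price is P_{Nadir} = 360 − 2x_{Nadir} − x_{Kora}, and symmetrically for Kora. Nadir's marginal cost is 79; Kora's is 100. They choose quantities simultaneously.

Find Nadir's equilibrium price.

194.2

Mine Nadir's profit: π = x_{Nadir}(360 − 2x_{Nadir} − x_{Kora}) − 79x_{Nadir}.
∂π/∂x_{Nadir} = 281 − 4x_{Nadir} − x_{Kora} = 0 ⇒ x_{Nadir} = 70.25 − 0.25x_{Kora}.
Similarly x_{Kora} = 65 − 0.25x_{Nadir}.
Substituting the second reaction function into the first: x_{Nadir} = 70.25 − 0.25(65 − 0.25x_{Nadir}), which gives 0.9375x_{Nadir} = 54 ⇒ x_{Nadir} = 57.6.
Then x_{Kora} = 65 − 0.25·57.6 = 50.6.
P_{Nadir} = 360 − 2·57.6 − 50.6 = 194.2.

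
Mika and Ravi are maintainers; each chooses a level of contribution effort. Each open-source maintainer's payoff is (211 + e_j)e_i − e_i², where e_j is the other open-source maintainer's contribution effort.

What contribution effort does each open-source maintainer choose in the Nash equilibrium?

Mika's payoff is (211 + e_R)e_M − e_M².
∂π/∂e_M = 211 + e_R − 2e_M = 0, so e_M = 105.5 + 0.5e_R.
The game is symmetric, so in equilibrium e_R = e_M: the reaction function gives 0.5e_M = 105.5, hence e_M = 211.

211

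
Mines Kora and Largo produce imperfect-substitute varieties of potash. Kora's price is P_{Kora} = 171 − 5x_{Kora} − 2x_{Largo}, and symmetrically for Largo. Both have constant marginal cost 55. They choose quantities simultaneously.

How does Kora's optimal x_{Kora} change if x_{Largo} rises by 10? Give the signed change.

-2

Mine Kora's profit: π = x_{Kora}(171 − 5x_{Kora} − 2x_{Largo}) − 55x_{Kora}.
∂π/∂x_{Kora} = 116 − 10x_{Kora} − 2x_{Largo} = 0 ⇒ x_{Kora} = 11.6 − 0.2x_{Largo}.
The reaction-function slope is −0.2, so a 10-unit rise in x_{Largo} moves x_{Kora} by −0.2 × 10 = −2. Kora's best response falls — the actions are strategic substitutes.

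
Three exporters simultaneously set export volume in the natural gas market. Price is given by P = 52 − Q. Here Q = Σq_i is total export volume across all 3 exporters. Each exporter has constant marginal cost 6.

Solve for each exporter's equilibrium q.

A representative exporter's profit is π_i = q_i(52 − Q) − 6q_i, with Q = q_i + Σ_{j≠i} q_j.
First-order condition: 46 − 2q_i − Σ_{j≠i} q_j = 0.
In a symmetric equilibrium every exporter chooses the same q, so Σ_{j≠i} q_j = 2q. The condition becomes 46 − 4q = 0, giving q = 46/4 = 11.5.

11.5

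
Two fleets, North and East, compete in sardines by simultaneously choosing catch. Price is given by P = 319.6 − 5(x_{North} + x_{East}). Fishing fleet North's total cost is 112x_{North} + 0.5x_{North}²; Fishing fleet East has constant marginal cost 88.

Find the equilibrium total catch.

28.56

Fishing fleet North's profit: π = x_{North}(319.6 − 5(x_{North} + x_{East})) − 112x_{North} − 0.5x_{North}².
∂π/∂x_{North} = 207.6 − 11x_{North} − 5x_{East} = 0, so x_{North} = 1038/55 − (5/11)x_{East}.
For East: ∂π/∂x_{East} = 231.6 − 10x_{East} − 5x_{North} = 0 ⇒ x_{East} = 23.16 − 0.5x_{North}.
Solving the two reaction functions simultaneously: (1 − (−5/11)(−0.5))x_{North} = 1038/55 − (5/11)·23.16, so (17/22)x_{North} = 459/55 and x_{North} = 10.8.
Then x_{East} = 23.16 − 0.5·10.8 = 17.76.
Total catch: 10.8 + 17.76 = 28.56.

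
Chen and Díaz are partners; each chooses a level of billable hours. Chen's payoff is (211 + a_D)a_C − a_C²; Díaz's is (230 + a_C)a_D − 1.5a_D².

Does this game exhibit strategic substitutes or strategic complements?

strategic complements

Expanding Chen's payoff: 211a_C + a_Da_C − a_C².
∂π/∂a_C = 211 + a_D − 2a_C = 0, so a_C = 105.5 + 0.5a_D.
The best-response slope da_C/da_D = 0.5 > 0: the reaction function is upward-sloping, so the choices are strategic complements.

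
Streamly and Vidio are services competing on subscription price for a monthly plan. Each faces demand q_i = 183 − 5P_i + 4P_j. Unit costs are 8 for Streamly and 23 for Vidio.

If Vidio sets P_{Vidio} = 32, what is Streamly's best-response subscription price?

35.1

Streamly's profit: π = (P_{Streamly} − 8)(183 − 5P_{Streamly} + 4P_{Vidio}).
∂π/∂P_{Streamly} = 223 − 10P_{Streamly} + 4P_{Vidio} = 0 ⇒ P_{Streamly} = 22.3 + 0.4P_{Vidio}.
At P_{Vidio} = 32: P_{Streamly} = 22.3 + 0.4·32 = 35.1.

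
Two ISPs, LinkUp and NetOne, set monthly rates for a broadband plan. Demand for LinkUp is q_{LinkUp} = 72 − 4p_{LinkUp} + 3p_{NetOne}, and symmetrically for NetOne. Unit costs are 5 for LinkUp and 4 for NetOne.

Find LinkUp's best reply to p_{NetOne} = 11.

LinkUp's profit: π = (p_{LinkUp} − 5)(72 − 4p_{LinkUp} + 3p_{NetOne}).
∂π/∂p_{LinkUp} = 92 − 8p_{LinkUp} + 3p_{NetOne} = 0 ⇒ p_{LinkUp} = 11.5 + 0.375p_{NetOne}.
At p_{NetOne} = 11: p_{LinkUp} = 11.5 + 0.375·11 = 15.625.

15.625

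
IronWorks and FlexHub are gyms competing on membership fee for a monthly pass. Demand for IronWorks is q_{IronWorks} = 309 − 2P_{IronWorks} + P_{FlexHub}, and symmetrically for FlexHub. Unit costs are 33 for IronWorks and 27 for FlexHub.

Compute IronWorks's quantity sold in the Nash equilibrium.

IronWorks's profit: π = (P_{IronWorks} − 33)(309 − 2P_{IronWorks} + P_{FlexHub}).
∂π/∂P_{IronWorks} = 375 − 4P_{IronWorks} + P_{FlexHub} = 0 ⇒ P_{IronWorks} = 93.75 + 0.25P_{FlexHub}.
Similarly P_{FlexHub} = 90.75 + 0.25P_{IronWorks}.
Plugging P_{FlexHub} into IronWorks's best response: P_{IronWorks} = 93.75 + 0.25(90.75 + 0.25P_{IronWorks}) ⇒ 0.9375P_{IronWorks} = 116.4375, so P_{IronWorks} = 124.2.
Then P_{FlexHub} = 90.75 + 0.25·124.2 = 121.8.
q_{IronWorks} = 309 − 2·124.2 + 121.8 = 182.4.

182.4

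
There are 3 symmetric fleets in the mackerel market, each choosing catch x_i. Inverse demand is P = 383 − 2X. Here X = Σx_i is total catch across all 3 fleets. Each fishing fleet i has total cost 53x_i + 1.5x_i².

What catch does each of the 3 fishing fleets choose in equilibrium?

A representative fishing fleet's profit is π_i = x_i(383 − 2X) − 53x_i − 1.5x_i², with X = x_i + Σ_{j≠i} x_j.
First-order condition: 330 − 7x_i − 2Σ_{j≠i} x_j = 0.
Imposing symmetry (x_j = x for all j) turns Σ_{j≠i} x_j into 2x, so 330 = 11x and x = 30.

30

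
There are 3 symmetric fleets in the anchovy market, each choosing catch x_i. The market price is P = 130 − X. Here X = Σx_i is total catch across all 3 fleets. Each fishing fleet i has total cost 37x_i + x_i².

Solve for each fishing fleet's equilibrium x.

A representative fishing fleet's profit is π_i = x_i(130 − X) − 37x_i − x_i², with X = x_i + Σ_{j≠i} x_j.
First-order condition: 93 − 4x_i − Σ_{j≠i} x_j = 0.
In a symmetric equilibrium every fishing fleet chooses the same x, so Σ_{j≠i} x_j = 2x. The condition becomes 93 − 6x = 0, giving x = 93/6 = 15.5.

15.5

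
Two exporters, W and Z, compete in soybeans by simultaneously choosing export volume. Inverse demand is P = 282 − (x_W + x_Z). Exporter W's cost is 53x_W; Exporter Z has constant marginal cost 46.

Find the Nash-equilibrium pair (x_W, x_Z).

74, 81

Exporter W's profit: π = x_W(282 − (x_W + x_Z)) − 53x_W.
∂π/∂x_W = 229 − 2x_W − x_Z = 0, so x_W = 114.5 − 0.5x_Z.
By the same steps for Z: x_Z = 118 − 0.5x_W.
Substituting the second reaction function into the first: x_W = 114.5 − 0.5(118 − 0.5x_W), which gives 0.75x_W = 55.5 ⇒ x_W = 74.
Then x_Z = 118 − 0.5·74 = 81.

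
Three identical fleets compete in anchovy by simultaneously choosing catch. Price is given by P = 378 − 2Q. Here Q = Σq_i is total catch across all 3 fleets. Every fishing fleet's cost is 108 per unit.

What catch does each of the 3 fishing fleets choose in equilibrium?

A representative fishing fleet's profit is π_i = q_i(378 − 2Q) − 108q_i, with Q = q_i + Σ_{j≠i} q_j.
First-order condition: 270 − 4q_i − 2Σ_{j≠i} q_j = 0.
In a symmetric equilibrium every fishing fleet chooses the same q, so Σ_{j≠i} q_j = 2q. The condition becomes 270 − 8q = 0, giving q = 270/8 = 33.75.

33.75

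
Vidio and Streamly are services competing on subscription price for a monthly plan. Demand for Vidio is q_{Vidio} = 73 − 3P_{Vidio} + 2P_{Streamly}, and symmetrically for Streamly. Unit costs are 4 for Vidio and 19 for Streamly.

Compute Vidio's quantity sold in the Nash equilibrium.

60.1875

Vidio's profit: π = (P_{Vidio} − 4)(73 − 3P_{Vidio} + 2P_{Streamly}).
∂π/∂P_{Vidio} = 85 − 6P_{Vidio} + 2P_{Streamly} = 0 ⇒ P_{Vidio} = 85/6 + (1/3)P_{Streamly}.
Similarly P_{Streamly} = 65/3 + (1/3)P_{Vidio}.
Plugging P_{Streamly} into Vidio's best response: P_{Vidio} = 85/6 + (1/3)(65/3 + (1/3)P_{Vidio}) ⇒ (8/9)P_{Vidio} = 385/18, so P_{Vidio} = 24.0625.
Then P_{Streamly} = 65/3 + (1/3)·24.0625 = 29.6875.
q_{Vidio} = 73 − 3·24.0625 + 2·29.6875 = 60.1875.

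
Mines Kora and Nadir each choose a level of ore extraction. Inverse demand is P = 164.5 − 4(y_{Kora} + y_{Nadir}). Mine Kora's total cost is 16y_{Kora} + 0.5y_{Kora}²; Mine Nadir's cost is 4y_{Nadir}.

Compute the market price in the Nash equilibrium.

Mine Kora's profit: π = y_{Kora}(164.5 − 4(y_{Kora} + y_{Nadir})) − 16y_{Kora} − 0.5y_{Kora}².
∂π/∂y_{Kora} = 148.5 − 9y_{Kora} − 4y_{Nadir} = 0, so y_{Kora} = 16.5 − (4/9)y_{Nadir}.
For Nadir: ∂π/∂y_{Nadir} = 160.5 − 8y_{Nadir} − 4y_{Kora} = 0 ⇒ y_{Nadir} = 20.0625 − 0.5y_{Kora}.
Plugging y_{Nadir} into Kora's best response: y_{Kora} = 16.5 − (4/9)(20.0625 − 0.5y_{Kora}) ⇒ (7/9)y_{Kora} = 91/12, so y_{Kora} = 9.75.
Then y_{Nadir} = 20.0625 − 0.5·9.75 = 15.1875.
Equilibrium price: P = 164.5 − 4·24.9375 = 64.75.

64.75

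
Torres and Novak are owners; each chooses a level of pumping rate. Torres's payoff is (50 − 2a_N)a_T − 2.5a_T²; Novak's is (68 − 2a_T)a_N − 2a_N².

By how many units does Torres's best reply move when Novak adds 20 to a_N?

-8

Expanding Torres's payoff: 50a_T − 2a_Na_T − 2.5a_T².
∂π/∂a_T = 50 − 2a_N − 5a_T = 0, so a_T = 10 − 0.4a_N.
The reaction-function slope is −0.4, so a 20-unit rise in a_N moves a_T by −0.4 × 20 = −8. Torres's best response falls — the actions are strategic substitutes.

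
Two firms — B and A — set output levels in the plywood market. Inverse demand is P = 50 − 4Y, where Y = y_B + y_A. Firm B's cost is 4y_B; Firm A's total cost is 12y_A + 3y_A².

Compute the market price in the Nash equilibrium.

24.5

Firm B's profit: π = y_B(50 − 4(y_B + y_A)) − 4y_B.
∂π/∂y_B = 46 − 8y_B − 4y_A = 0, so y_B = 5.75 − 0.5y_A.
For A: ∂π/∂y_A = 38 − 14y_A − 4y_B = 0 ⇒ y_A = 19/7 − (2/7)y_B.
Plugging y_A into B's best response: y_B = 5.75 − 0.5(19/7 − (2/7)y_B) ⇒ (6/7)y_B = 123/28, so y_B = 5.125.
Then y_A = 19/7 − (2/7)·5.125 = 1.25.
Equilibrium price: P = 50 − 4·6.375 = 24.5.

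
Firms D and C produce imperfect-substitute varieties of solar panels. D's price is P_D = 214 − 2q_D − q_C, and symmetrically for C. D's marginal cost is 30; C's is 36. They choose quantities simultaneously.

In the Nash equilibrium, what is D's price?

Firm D's profit: π = q_D(214 − 2q_D − q_C) − 30q_D.
∂π/∂q_D = 184 − 4q_D − q_C = 0 ⇒ q_D = 46 − 0.25q_C.
Similarly q_C = 44.5 − 0.25q_D.
Substituting the second reaction function into the first: q_D = 46 − 0.25(44.5 − 0.25q_D), which gives 0.9375q_D = 34.875 ⇒ q_D = 37.2.
Then q_C = 44.5 − 0.25·37.2 = 35.2.
P_D = 214 − 2·37.2 − 35.2 = 104.4.

104.4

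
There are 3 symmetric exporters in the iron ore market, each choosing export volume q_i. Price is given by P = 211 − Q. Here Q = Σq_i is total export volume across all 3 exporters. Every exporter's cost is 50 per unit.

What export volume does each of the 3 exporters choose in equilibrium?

A representative exporter's profit is π_i = q_i(211 − Q) − 50q_i, with Q = q_i + Σ_{j≠i} q_j.
First-order condition: 161 − 2q_i − Σ_{j≠i} q_j = 0.
In a symmetric equilibrium every exporter chooses the same q, so Σ_{j≠i} q_j = 2q. The condition becomes 161 − 4q = 0, giving q = 161/4 = 40.25.

40.25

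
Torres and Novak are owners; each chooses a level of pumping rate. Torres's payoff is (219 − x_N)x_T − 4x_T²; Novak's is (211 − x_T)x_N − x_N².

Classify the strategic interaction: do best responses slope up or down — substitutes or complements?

strategic substitutes

Expanding Torres's payoff: 219x_T − x_Nx_T − 4x_T².
∂π/∂x_T = 219 − x_N − 8x_T = 0, so x_T = 27.375 − 0.125x_N.
The best-response slope dx_T/dx_N = −0.125 < 0: the reaction function is downward-sloping, so the choices are strategic substitutes.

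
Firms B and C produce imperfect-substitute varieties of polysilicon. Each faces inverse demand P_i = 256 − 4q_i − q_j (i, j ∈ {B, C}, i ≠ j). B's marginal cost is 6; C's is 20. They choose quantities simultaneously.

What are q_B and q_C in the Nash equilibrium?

28, 26

Firm B's profit: π = q_B(256 − 4q_B − q_C) − 6q_B.
∂π/∂q_B = 250 − 8q_B − q_C = 0 ⇒ q_B = 31.25 − 0.125q_C.
Similarly q_C = 29.5 − 0.125q_B.
Plugging q_C into B's best response: q_B = 31.25 − 0.125(29.5 − 0.125q_B) ⇒ (63/64)q_B = 27.5625, so q_B = 28.
Then q_C = 29.5 − 0.125·28 = 26.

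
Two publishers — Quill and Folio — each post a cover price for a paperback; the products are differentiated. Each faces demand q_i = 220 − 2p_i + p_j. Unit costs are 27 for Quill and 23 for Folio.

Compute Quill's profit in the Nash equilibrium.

Quill's profit: π = (p_{Quill} − 27)(220 − 2p_{Quill} + p_{Folio}).
∂π/∂p_{Quill} = 274 − 4p_{Quill} + p_{Folio} = 0 ⇒ p_{Quill} = 68.5 + 0.25p_{Folio}.
Similarly p_{Folio} = 66.5 + 0.25p_{Quill}.
Plugging p_{Folio} into Quill's best response: p_{Quill} = 68.5 + 0.25(66.5 + 0.25p_{Quill}) ⇒ 0.9375p_{Quill} = 85.125, so p_{Quill} = 90.8.
Then p_{Folio} = 66.5 + 0.25·90.8 = 89.2.
q_{Quill} = 220 − 2·90.8 + 89.2 = 127.6.
Profit = (90.8 − 27)·127.6 = 8140.88.

8140.88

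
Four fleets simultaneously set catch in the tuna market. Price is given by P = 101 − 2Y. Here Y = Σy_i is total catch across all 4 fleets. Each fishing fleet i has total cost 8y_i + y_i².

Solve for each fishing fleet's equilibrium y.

A representative fishing fleet's profit is π_i = y_i(101 − 2Y) − 8y_i − y_i², with Y = y_i + Σ_{j≠i} y_j.
First-order condition: 93 − 6y_i − 2Σ_{j≠i} y_j = 0.
In a symmetric equilibrium every fishing fleet chooses the same y, so Σ_{j≠i} y_j = 3y. The condition becomes 93 − 12y = 0, giving y = 93/12 = 7.75.

7.75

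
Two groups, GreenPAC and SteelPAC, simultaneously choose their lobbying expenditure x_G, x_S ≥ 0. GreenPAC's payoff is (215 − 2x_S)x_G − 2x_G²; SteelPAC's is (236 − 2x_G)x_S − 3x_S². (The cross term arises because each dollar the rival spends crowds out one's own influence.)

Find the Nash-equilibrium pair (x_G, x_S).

Expanding GreenPAC's payoff: 215x_G − 2x_Sx_G − 2x_G².
∂π/∂x_G = 215 − 2x_S − 4x_G = 0, so x_G = 53.75 − 0.5x_S.
Likewise for SteelPAC: x_S = 118/3 − (1/3)x_G.
Substituting the second reaction function into the first: x_G = 53.75 − 0.5(118/3 − (1/3)x_G), which gives (5/6)x_G = 409/12 ⇒ x_G = 40.9.
Then x_S = 118/3 − (1/3)·40.9 = 25.7.

40.9, 25.7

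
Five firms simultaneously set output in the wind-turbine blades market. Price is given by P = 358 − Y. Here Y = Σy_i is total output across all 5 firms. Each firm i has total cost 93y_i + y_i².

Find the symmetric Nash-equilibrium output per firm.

A representative firm's profit is π_i = y_i(358 − Y) − 93y_i − y_i², with Y = y_i + Σ_{j≠i} y_j.
First-order condition: 265 − 4y_i − Σ_{j≠i} y_j = 0.
Imposing symmetry (y_j = y for all j) turns Σ_{j≠i} y_j into 4y, so 265 = 8y and y = 33.125.

33.125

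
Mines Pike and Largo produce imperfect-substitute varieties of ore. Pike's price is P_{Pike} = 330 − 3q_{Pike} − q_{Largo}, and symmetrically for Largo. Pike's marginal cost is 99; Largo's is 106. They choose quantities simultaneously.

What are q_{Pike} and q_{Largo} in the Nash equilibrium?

33.2, 31.8

Mine Pike's profit: π = q_{Pike}(330 − 3q_{Pike} − q_{Largo}) − 99q_{Pike}.
∂π/∂q_{Pike} = 231 − 6q_{Pike} − q_{Largo} = 0 ⇒ q_{Pike} = 38.5 − (1/6)q_{Largo}.
Similarly q_{Largo} = 112/3 − (1/6)q_{Pike}.
Solving the two reaction functions simultaneously: (1 − (−1/6)(−1/6))q_{Pike} = 38.5 − (1/6)·(112/3), so (35/36)q_{Pike} = 581/18 and q_{Pike} = 33.2.
Then q_{Largo} = 112/3 − (1/6)·33.2 = 31.8.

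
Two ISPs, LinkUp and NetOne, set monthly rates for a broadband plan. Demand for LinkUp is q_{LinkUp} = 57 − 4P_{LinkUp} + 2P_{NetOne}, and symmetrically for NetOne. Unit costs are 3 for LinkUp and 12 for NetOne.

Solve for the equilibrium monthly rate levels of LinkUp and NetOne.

12.7, 16.3

LinkUp's profit: π = (P_{LinkUp} − 3)(57 − 4P_{LinkUp} + 2P_{NetOne}).
∂π/∂P_{LinkUp} = 69 − 8P_{LinkUp} + 2P_{NetOne} = 0 ⇒ P_{LinkUp} = 8.625 + 0.25P_{NetOne}.
Similarly P_{NetOne} = 13.125 + 0.25P_{LinkUp}.
Solving the two reaction functions simultaneously: (1 − (0.25)(0.25))P_{LinkUp} = 8.625 + 0.25·13.125, so 0.9375P_{LinkUp} = 381/32 and P_{LinkUp} = 12.7.
Then P_{NetOne} = 13.125 + 0.25·12.7 = 16.3.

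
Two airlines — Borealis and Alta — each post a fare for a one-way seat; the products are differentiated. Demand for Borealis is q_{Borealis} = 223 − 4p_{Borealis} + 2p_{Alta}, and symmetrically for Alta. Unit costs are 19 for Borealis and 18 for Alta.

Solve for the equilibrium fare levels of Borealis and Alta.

49.7, 49.3

Borealis's profit: π = (p_{Borealis} − 19)(223 − 4p_{Borealis} + 2p_{Alta}).
∂π/∂p_{Borealis} = 299 − 8p_{Borealis} + 2p_{Alta} = 0 ⇒ p_{Borealis} = 37.375 + 0.25p_{Alta}.
Similarly p_{Alta} = 36.875 + 0.25p_{Borealis}.
Solving the two reaction functions simultaneously: (1 − (0.25)(0.25))p_{Borealis} = 37.375 + 0.25·36.875, so 0.9375p_{Borealis} = 1491/32 and p_{Borealis} = 49.7.
Then p_{Alta} = 36.875 + 0.25·49.7 = 49.3.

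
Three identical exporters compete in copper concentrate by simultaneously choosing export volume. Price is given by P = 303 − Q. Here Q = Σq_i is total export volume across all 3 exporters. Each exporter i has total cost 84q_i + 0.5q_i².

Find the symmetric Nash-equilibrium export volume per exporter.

43.8

A representative exporter's profit is π_i = q_i(303 − Q) − 84q_i − 0.5q_i², with Q = q_i + Σ_{j≠i} q_j.
First-order condition: 219 − 3q_i − Σ_{j≠i} q_j = 0.
In a symmetric equilibrium every exporter chooses the same q, so Σ_{j≠i} q_j = 2q. The condition becomes 219 − 5q = 0, giving q = 219/5 = 43.8.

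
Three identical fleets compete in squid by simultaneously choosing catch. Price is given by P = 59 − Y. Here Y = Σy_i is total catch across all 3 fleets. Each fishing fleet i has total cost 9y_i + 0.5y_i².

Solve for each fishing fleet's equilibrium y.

10

A representative fishing fleet's profit is π_i = y_i(59 − Y) − 9y_i − 0.5y_i², with Y = y_i + Σ_{j≠i} y_j.
First-order condition: 50 − 3y_i − Σ_{j≠i} y_j = 0.
Imposing symmetry (y_j = y for all j) turns Σ_{j≠i} y_j into 2y, so 50 = 5y and y = 10.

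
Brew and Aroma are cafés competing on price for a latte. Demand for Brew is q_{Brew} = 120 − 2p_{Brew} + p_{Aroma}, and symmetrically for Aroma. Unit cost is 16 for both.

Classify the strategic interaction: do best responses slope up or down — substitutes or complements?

strategic complements

Brew's profit: π = (p_{Brew} − 16)(120 − 2p_{Brew} + p_{Aroma}).
∂π/∂p_{Brew} = 152 − 4p_{Brew} + p_{Aroma} = 0 ⇒ p_{Brew} = 38 + 0.25p_{Aroma}.
The best-response slope dp_{Brew}/dp_{Aroma} = 0.25 > 0: the reaction function is upward-sloping, so the choices are strategic complements.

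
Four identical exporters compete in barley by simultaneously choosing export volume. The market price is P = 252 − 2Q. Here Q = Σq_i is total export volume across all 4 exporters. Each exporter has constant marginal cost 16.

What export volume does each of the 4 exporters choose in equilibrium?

A representative exporter's profit is π_i = q_i(252 − 2Q) − 16q_i, with Q = q_i + Σ_{j≠i} q_j.
First-order condition: 236 − 4q_i − 2Σ_{j≠i} q_j = 0.
In a symmetric equilibrium every exporter chooses the same q, so Σ_{j≠i} q_j = 3q. The condition becomes 236 − 10q = 0, giving q = 236/10 = 23.6.

23.6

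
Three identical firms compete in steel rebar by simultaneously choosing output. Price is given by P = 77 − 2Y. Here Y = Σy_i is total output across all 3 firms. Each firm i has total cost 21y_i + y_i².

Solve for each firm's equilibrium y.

A representative firm's profit is π_i = y_i(77 − 2Y) − 21y_i − y_i², with Y = y_i + Σ_{j≠i} y_j.
First-order condition: 56 − 6y_i − 2Σ_{j≠i} y_j = 0.
Imposing symmetry (y_j = y for all j) turns Σ_{j≠i} y_j into 2y, so 56 = 10y and y = 5.6.

5.6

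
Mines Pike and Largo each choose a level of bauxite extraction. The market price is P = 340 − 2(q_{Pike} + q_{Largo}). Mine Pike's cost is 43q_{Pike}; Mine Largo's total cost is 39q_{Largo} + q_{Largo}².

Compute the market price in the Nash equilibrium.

161

Mine Pike's profit: π = q_{Pike}(340 − 2(q_{Pike} + q_{Largo})) − 43q_{Pike}.
∂π/∂q_{Pike} = 297 − 4q_{Pike} − 2q_{Largo} = 0, so q_{Pike} = 74.25 − 0.5q_{Largo}.
For Largo: ∂π/∂q_{Largo} = 301 − 6q_{Largo} − 2q_{Pike} = 0 ⇒ q_{Largo} = 301/6 − (1/3)q_{Pike}.
Substituting the second reaction function into the first: q_{Pike} = 74.25 − 0.5(301/6 − (1/3)q_{Pike}), which gives (5/6)q_{Pike} = 295/6 ⇒ q_{Pike} = 59.
Then q_{Largo} = 301/6 − (1/3)·59 = 30.5.
Equilibrium price: P = 340 − 2·89.5 = 161.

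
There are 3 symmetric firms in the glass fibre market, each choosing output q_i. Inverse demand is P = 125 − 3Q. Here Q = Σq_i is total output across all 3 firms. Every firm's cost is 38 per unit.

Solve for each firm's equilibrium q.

7.25

A representative firm's profit is π_i = q_i(125 − 3Q) − 38q_i, with Q = q_i + Σ_{j≠i} q_j.
First-order condition: 87 − 6q_i − 3Σ_{j≠i} q_j = 0.
Imposing symmetry (q_j = q for all j) turns Σ_{j≠i} q_j into 2q, so 87 = 12q and q = 7.25.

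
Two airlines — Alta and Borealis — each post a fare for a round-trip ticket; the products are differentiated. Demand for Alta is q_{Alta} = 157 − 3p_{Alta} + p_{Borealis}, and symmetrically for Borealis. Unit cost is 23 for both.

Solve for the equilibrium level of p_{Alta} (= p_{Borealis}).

45.2

Alta's profit: π = (p_{Alta} − 23)(157 − 3p_{Alta} + p_{Borealis}).
∂π/∂p_{Alta} = 226 − 6p_{Alta} + p_{Borealis} = 0 ⇒ p_{Alta} = 113/3 + (1/6)p_{Borealis}.
By symmetry p_{Borealis} = p_{Alta}; substituting into the reaction function, (5/6)p_{Alta} = 113/3 and p_{Alta} = 45.2.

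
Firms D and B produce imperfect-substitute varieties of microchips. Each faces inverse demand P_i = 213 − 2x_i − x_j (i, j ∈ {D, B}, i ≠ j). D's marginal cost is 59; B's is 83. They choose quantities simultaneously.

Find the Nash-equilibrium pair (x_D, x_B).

Firm D's profit: π = x_D(213 − 2x_D − x_B) − 59x_D.
∂π/∂x_D = 154 − 4x_D − x_B = 0 ⇒ x_D = 38.5 − 0.25x_B.
Similarly x_B = 32.5 − 0.25x_D.
Substituting the second reaction function into the first: x_D = 38.5 − 0.25(32.5 − 0.25x_D), which gives 0.9375x_D = 30.375 ⇒ x_D = 32.4.
Then x_B = 32.5 − 0.25·32.4 = 24.4.

32.4, 24.4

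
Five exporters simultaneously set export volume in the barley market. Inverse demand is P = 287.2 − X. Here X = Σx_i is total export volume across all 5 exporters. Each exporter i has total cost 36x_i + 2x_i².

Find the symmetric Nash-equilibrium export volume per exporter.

A representative exporter's profit is π_i = x_i(287.2 − X) − 36x_i − 2x_i², with X = x_i + Σ_{j≠i} x_j.
First-order condition: 251.2 − 6x_i − Σ_{j≠i} x_j = 0.
In a symmetric equilibrium every exporter chooses the same x, so Σ_{j≠i} x_j = 4x. The condition becomes 251.2 − 10x = 0, giving x = 251.2/10 = 25.12.

25.12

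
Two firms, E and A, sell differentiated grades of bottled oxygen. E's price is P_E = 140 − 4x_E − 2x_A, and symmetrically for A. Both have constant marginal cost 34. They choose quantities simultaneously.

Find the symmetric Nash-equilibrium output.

10.6

Firm E's profit: π = x_E(140 − 4x_E − 2x_A) − 34x_E.
∂π/∂x_E = 106 − 8x_E − 2x_A = 0 ⇒ x_E = 13.25 − 0.25x_A.
The game is symmetric, so in equilibrium x_A = x_E: the reaction function gives 1.25x_E = 13.25, hence x_E = 10.6.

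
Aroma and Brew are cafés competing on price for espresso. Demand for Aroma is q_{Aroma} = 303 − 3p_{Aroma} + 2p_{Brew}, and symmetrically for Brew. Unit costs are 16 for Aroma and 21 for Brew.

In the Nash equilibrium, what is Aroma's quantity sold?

218.0625

Aroma's profit: π = (p_{Aroma} − 16)(303 − 3p_{Aroma} + 2p_{Brew}).
∂π/∂p_{Aroma} = 351 − 6p_{Aroma} + 2p_{Brew} = 0 ⇒ p_{Aroma} = 58.5 + (1/3)p_{Brew}.
Similarly p_{Brew} = 61 + (1/3)p_{Aroma}.
Substituting the second reaction function into the first: p_{Aroma} = 58.5 + (1/3)(61 + (1/3)p_{Aroma}), which gives (8/9)p_{Aroma} = 473/6 ⇒ p_{Aroma} = 88.6875.
Then p_{Brew} = 61 + (1/3)·88.6875 = 90.5625.
q_{Aroma} = 303 − 3·88.6875 + 2·90.5625 = 218.0625.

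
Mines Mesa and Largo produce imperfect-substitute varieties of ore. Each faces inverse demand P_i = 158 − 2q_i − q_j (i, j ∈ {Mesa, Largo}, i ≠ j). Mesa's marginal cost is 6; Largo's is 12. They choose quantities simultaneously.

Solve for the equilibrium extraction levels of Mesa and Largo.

Mine Mesa's profit: π = q_{Mesa}(158 − 2q_{Mesa} − q_{Largo}) − 6q_{Mesa}.
∂π/∂q_{Mesa} = 152 − 4q_{Mesa} − q_{Largo} = 0 ⇒ q_{Mesa} = 38 − 0.25q_{Largo}.
Similarly q_{Largo} = 36.5 − 0.25q_{Mesa}.
Plugging q_{Largo} into Mesa's best response: q_{Mesa} = 38 − 0.25(36.5 − 0.25q_{Mesa}) ⇒ 0.9375q_{Mesa} = 28.875, so q_{Mesa} = 30.8.
Then q_{Largo} = 36.5 − 0.25·30.8 = 28.8.

30.8, 28.8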